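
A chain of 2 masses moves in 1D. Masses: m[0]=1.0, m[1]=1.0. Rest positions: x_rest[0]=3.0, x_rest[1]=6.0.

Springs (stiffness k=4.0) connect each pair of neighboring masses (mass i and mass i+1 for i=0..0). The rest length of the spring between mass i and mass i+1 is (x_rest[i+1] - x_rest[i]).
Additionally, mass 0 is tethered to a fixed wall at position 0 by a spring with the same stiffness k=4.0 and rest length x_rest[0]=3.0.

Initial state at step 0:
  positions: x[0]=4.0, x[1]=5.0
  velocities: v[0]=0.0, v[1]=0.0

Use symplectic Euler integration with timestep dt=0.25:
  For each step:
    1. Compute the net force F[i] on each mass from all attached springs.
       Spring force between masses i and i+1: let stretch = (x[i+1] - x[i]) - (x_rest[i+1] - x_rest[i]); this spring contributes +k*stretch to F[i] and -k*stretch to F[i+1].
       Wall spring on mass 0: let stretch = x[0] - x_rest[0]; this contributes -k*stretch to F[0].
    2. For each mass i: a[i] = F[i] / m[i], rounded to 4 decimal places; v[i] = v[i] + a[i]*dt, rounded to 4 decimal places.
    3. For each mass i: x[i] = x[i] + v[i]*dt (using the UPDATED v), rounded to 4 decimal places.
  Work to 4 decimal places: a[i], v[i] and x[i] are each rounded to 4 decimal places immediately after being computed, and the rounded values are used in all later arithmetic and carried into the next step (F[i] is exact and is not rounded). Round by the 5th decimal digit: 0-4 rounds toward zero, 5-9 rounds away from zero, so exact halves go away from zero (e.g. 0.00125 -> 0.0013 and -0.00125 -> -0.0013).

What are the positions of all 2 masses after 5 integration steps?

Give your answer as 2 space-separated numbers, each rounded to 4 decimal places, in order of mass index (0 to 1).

Answer: 2.8555 6.1417

Derivation:
Step 0: x=[4.0000 5.0000] v=[0.0000 0.0000]
Step 1: x=[3.2500 5.5000] v=[-3.0000 2.0000]
Step 2: x=[2.2500 6.1875] v=[-4.0000 2.7500]
Step 3: x=[1.6719 6.6406] v=[-2.3125 1.8125]
Step 4: x=[1.9180 6.6016] v=[0.9843 -0.1562]
Step 5: x=[2.8555 6.1417] v=[3.7499 -1.8398]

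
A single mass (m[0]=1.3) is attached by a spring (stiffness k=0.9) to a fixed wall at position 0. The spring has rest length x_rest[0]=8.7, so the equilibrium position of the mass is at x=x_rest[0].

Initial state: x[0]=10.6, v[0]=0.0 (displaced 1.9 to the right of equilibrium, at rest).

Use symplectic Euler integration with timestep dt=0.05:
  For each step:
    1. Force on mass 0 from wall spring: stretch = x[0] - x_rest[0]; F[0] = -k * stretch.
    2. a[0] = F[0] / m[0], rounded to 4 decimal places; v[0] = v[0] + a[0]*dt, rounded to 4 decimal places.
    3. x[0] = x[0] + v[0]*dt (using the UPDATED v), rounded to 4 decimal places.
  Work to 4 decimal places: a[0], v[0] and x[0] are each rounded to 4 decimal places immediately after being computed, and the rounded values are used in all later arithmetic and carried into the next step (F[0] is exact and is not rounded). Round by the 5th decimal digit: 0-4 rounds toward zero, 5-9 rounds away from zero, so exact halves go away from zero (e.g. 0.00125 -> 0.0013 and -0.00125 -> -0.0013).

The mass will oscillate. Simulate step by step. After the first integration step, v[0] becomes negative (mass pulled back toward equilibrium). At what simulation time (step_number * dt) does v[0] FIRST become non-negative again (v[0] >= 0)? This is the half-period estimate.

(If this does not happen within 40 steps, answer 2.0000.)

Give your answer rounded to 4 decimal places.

Answer: 2.0000

Derivation:
Step 0: x=[10.6000] v=[0.0000]
Step 1: x=[10.5967] v=[-0.0658]
Step 2: x=[10.5901] v=[-0.1315]
Step 3: x=[10.5803] v=[-0.1969]
Step 4: x=[10.5672] v=[-0.2620]
Step 5: x=[10.5509] v=[-0.3266]
Step 6: x=[10.5314] v=[-0.3907]
Step 7: x=[10.5087] v=[-0.4541]
Step 8: x=[10.4829] v=[-0.5167]
Step 9: x=[10.4540] v=[-0.5784]
Step 10: x=[10.4220] v=[-0.6391]
Step 11: x=[10.3871] v=[-0.6987]
Step 12: x=[10.3492] v=[-0.7571]
Step 13: x=[10.3085] v=[-0.8142]
Step 14: x=[10.2650] v=[-0.8699]
Step 15: x=[10.2188] v=[-0.9241]
Step 16: x=[10.1700] v=[-0.9767]
Step 17: x=[10.1186] v=[-1.0276]
Step 18: x=[10.0648] v=[-1.0767]
Step 19: x=[10.0086] v=[-1.1239]
Step 20: x=[9.9501] v=[-1.1692]
Step 21: x=[9.8895] v=[-1.2125]
Step 22: x=[9.8268] v=[-1.2537]
Step 23: x=[9.7622] v=[-1.2927]
Step 24: x=[9.6957] v=[-1.3295]
Step 25: x=[9.6275] v=[-1.3640]
Step 26: x=[9.5577] v=[-1.3961]
Step 27: x=[9.4864] v=[-1.4258]
Step 28: x=[9.4138] v=[-1.4530]
Step 29: x=[9.3399] v=[-1.4777]
Step 30: x=[9.2649] v=[-1.4999]
Step 31: x=[9.1889] v=[-1.5195]
Step 32: x=[9.1121] v=[-1.5364]
Step 33: x=[9.0346] v=[-1.5507]
Step 34: x=[8.9565] v=[-1.5623]
Step 35: x=[8.8779] v=[-1.5712]
Step 36: x=[8.7990] v=[-1.5774]
Step 37: x=[8.7200] v=[-1.5808]
Step 38: x=[8.6409] v=[-1.5815]
Step 39: x=[8.5619] v=[-1.5795]
Step 40: x=[8.4832] v=[-1.5747]
v[0] did not become non-negative within 40 steps; using fallback time=2.0000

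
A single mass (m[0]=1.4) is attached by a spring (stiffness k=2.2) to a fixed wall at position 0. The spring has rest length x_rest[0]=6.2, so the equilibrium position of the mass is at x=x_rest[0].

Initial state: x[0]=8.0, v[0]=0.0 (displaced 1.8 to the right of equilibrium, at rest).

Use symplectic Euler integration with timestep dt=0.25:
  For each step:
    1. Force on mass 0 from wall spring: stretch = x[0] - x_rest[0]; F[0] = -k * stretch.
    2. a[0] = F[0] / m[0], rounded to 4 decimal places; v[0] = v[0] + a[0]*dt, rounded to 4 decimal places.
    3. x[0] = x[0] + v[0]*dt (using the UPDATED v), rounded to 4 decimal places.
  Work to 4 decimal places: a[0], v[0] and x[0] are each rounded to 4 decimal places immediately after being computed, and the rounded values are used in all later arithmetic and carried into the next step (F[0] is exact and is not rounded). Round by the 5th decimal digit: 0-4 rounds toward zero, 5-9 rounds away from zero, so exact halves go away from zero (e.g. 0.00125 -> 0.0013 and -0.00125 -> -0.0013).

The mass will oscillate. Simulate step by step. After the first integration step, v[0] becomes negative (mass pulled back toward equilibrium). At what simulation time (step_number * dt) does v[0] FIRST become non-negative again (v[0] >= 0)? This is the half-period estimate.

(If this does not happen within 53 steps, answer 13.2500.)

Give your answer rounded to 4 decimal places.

Answer: 2.5000

Derivation:
Step 0: x=[8.0000] v=[0.0000]
Step 1: x=[7.8232] v=[-0.7072]
Step 2: x=[7.4870] v=[-1.3449]
Step 3: x=[7.0244] v=[-1.8505]
Step 4: x=[6.4808] v=[-2.1744]
Step 5: x=[5.9096] v=[-2.2847]
Step 6: x=[5.3670] v=[-2.1706]
Step 7: x=[4.9062] v=[-1.8434]
Step 8: x=[4.5724] v=[-1.3351]
Step 9: x=[4.3985] v=[-0.6957]
Step 10: x=[4.4015] v=[0.0120]
First v>=0 after going negative at step 10, time=2.5000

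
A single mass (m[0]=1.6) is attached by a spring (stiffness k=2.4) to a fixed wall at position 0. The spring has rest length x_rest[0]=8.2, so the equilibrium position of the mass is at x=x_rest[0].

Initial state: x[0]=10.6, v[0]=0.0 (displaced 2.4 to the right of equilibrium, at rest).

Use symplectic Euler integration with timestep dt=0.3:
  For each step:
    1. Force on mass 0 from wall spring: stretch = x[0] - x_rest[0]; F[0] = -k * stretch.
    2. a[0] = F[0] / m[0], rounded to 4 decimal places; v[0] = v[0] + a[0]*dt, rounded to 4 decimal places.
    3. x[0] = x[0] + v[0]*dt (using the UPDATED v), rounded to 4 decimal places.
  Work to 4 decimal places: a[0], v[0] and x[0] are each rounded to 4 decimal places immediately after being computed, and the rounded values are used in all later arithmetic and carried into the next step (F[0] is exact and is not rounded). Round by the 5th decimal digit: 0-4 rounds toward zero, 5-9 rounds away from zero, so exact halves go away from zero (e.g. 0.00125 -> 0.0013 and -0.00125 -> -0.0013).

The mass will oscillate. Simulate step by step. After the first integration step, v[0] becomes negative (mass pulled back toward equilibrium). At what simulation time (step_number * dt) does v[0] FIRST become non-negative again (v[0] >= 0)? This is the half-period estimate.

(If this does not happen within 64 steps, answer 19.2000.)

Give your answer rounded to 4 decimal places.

Answer: 2.7000

Derivation:
Step 0: x=[10.6000] v=[0.0000]
Step 1: x=[10.2760] v=[-1.0800]
Step 2: x=[9.6717] v=[-2.0142]
Step 3: x=[8.8688] v=[-2.6765]
Step 4: x=[7.9756] v=[-2.9775]
Step 5: x=[7.1127] v=[-2.8765]
Step 6: x=[6.3965] v=[-2.3872]
Step 7: x=[5.9238] v=[-1.5756]
Step 8: x=[5.7584] v=[-0.5513]
Step 9: x=[5.9226] v=[0.5474]
First v>=0 after going negative at step 9, time=2.7000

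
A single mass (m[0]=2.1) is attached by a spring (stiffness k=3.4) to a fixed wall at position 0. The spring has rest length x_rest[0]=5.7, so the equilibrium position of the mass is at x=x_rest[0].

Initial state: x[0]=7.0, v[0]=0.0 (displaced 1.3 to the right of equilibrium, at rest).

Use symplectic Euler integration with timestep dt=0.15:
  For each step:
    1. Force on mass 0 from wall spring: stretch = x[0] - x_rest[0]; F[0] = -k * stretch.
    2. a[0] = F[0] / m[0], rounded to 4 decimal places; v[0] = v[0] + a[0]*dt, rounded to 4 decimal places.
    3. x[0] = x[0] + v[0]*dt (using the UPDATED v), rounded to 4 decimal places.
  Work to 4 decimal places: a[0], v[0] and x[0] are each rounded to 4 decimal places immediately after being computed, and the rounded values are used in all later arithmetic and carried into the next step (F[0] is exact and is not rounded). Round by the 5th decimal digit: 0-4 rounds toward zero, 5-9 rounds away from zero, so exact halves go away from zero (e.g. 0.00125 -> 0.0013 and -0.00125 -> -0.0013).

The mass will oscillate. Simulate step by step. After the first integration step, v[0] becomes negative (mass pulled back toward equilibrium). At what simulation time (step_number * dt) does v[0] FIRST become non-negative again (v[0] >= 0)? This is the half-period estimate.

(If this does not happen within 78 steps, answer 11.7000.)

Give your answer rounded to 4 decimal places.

Step 0: x=[7.0000] v=[0.0000]
Step 1: x=[6.9526] v=[-0.3157]
Step 2: x=[6.8596] v=[-0.6199]
Step 3: x=[6.7244] v=[-0.9015]
Step 4: x=[6.5519] v=[-1.1503]
Step 5: x=[6.3483] v=[-1.3572]
Step 6: x=[6.1211] v=[-1.5146]
Step 7: x=[5.8786] v=[-1.6169]
Step 8: x=[5.6296] v=[-1.6603]
Step 9: x=[5.3831] v=[-1.6432]
Step 10: x=[5.1482] v=[-1.5662]
Step 11: x=[4.9334] v=[-1.4322]
Step 12: x=[4.7465] v=[-1.2460]
Step 13: x=[4.5943] v=[-1.0144]
Step 14: x=[4.4824] v=[-0.7459]
Step 15: x=[4.4149] v=[-0.4502]
Step 16: x=[4.3942] v=[-0.1381]
Step 17: x=[4.4211] v=[0.1790]
First v>=0 after going negative at step 17, time=2.5500

Answer: 2.5500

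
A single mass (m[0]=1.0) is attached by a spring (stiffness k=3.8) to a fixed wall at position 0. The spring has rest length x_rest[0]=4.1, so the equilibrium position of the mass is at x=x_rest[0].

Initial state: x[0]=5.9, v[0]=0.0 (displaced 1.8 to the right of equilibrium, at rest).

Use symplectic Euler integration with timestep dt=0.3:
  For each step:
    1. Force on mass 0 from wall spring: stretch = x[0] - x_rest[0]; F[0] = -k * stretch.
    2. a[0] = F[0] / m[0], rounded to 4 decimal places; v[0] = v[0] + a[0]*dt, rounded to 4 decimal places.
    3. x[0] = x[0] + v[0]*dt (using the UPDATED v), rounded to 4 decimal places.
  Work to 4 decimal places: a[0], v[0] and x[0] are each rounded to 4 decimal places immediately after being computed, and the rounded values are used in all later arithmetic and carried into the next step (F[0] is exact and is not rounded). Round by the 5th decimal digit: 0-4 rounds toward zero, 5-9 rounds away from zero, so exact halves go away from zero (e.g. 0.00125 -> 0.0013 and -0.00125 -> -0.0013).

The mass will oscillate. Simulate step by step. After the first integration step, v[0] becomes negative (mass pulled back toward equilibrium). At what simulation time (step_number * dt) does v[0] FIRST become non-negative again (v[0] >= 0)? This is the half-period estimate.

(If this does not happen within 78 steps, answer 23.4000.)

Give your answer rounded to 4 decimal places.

Step 0: x=[5.9000] v=[0.0000]
Step 1: x=[5.2844] v=[-2.0520]
Step 2: x=[4.2637] v=[-3.4022]
Step 3: x=[3.1871] v=[-3.5888]
Step 4: x=[2.4227] v=[-2.5481]
Step 5: x=[2.2319] v=[-0.6360]
Step 6: x=[2.6800] v=[1.4936]
First v>=0 after going negative at step 6, time=1.8000

Answer: 1.8000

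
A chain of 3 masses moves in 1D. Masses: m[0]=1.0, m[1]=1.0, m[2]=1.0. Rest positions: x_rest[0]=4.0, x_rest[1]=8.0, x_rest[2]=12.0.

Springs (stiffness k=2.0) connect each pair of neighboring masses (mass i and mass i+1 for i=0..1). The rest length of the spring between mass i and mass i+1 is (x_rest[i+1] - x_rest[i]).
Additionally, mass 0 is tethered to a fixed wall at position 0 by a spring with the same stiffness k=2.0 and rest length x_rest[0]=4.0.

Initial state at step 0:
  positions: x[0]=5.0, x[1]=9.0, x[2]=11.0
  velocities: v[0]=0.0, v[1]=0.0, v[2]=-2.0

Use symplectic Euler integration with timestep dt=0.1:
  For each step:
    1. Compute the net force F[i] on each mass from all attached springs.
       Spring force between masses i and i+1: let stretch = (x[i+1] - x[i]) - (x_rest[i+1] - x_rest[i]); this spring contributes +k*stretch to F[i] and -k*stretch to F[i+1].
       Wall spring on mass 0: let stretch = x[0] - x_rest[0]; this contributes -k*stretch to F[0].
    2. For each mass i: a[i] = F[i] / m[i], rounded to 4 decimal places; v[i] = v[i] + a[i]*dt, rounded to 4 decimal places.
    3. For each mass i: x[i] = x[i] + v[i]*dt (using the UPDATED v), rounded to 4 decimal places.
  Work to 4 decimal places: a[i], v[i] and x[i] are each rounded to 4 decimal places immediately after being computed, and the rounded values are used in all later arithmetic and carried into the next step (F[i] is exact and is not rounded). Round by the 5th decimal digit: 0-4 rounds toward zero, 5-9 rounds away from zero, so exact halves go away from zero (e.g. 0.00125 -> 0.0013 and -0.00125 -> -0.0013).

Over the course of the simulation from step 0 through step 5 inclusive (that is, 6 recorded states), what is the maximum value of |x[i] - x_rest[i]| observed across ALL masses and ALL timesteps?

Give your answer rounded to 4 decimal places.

Answer: 1.3845

Derivation:
Step 0: x=[5.0000 9.0000 11.0000] v=[0.0000 0.0000 -2.0000]
Step 1: x=[4.9800 8.9600 10.8400] v=[-0.2000 -0.4000 -1.6000]
Step 2: x=[4.9400 8.8780 10.7224] v=[-0.4000 -0.8200 -1.1760]
Step 3: x=[4.8800 8.7541 10.6479] v=[-0.6004 -1.2387 -0.7449]
Step 4: x=[4.7998 8.5906 10.6155] v=[-0.8016 -1.6348 -0.3237]
Step 5: x=[4.6995 8.3918 10.6226] v=[-1.0034 -1.9880 0.0713]
Max displacement = 1.3845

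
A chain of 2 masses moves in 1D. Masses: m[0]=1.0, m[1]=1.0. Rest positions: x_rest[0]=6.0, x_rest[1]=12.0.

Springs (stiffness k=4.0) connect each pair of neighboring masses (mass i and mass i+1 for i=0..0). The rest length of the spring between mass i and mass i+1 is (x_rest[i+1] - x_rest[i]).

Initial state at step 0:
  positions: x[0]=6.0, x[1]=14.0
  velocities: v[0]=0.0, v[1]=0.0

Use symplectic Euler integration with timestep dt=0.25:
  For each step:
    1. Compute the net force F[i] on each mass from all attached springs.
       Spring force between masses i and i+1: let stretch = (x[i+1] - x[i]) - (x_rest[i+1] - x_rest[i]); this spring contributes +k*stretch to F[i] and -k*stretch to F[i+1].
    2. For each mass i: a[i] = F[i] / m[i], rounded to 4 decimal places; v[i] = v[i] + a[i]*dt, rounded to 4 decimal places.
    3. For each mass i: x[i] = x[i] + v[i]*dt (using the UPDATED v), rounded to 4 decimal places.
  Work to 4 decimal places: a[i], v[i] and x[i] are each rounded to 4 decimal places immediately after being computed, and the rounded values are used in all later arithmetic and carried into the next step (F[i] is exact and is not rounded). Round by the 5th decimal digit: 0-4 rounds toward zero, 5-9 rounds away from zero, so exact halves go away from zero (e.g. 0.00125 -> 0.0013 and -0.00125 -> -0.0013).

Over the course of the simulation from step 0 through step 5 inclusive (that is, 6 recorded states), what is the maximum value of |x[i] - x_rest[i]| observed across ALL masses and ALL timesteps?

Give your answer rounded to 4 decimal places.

Step 0: x=[6.0000 14.0000] v=[0.0000 0.0000]
Step 1: x=[6.5000 13.5000] v=[2.0000 -2.0000]
Step 2: x=[7.2500 12.7500] v=[3.0000 -3.0000]
Step 3: x=[7.8750 12.1250] v=[2.5000 -2.5000]
Step 4: x=[8.0625 11.9375] v=[0.7500 -0.7500]
Step 5: x=[7.7188 12.2813] v=[-1.3750 1.3750]
Max displacement = 2.0625

Answer: 2.0625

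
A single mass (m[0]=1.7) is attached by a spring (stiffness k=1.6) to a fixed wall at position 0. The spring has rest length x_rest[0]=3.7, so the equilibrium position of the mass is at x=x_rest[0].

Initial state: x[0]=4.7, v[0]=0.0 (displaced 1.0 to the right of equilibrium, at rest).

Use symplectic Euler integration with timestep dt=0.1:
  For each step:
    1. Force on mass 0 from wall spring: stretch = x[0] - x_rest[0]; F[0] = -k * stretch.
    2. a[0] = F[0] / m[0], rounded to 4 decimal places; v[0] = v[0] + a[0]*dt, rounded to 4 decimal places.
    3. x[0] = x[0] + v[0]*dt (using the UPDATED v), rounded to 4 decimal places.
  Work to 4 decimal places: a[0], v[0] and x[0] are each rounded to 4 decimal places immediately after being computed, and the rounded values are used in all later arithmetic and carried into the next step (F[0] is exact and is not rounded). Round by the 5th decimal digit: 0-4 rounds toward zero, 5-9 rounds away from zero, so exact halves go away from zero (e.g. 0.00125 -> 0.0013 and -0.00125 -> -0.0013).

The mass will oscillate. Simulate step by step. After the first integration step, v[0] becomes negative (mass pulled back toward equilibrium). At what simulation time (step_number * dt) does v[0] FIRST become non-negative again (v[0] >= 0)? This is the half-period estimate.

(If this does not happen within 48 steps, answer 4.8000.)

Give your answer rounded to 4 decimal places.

Step 0: x=[4.7000] v=[0.0000]
Step 1: x=[4.6906] v=[-0.0941]
Step 2: x=[4.6719] v=[-0.1873]
Step 3: x=[4.6440] v=[-0.2788]
Step 4: x=[4.6072] v=[-0.3677]
Step 5: x=[4.5619] v=[-0.4531]
Step 6: x=[4.5085] v=[-0.5342]
Step 7: x=[4.4475] v=[-0.6103]
Step 8: x=[4.3794] v=[-0.6807]
Step 9: x=[4.3049] v=[-0.7446]
Step 10: x=[4.2248] v=[-0.8015]
Step 11: x=[4.1397] v=[-0.8509]
Step 12: x=[4.0505] v=[-0.8923]
Step 13: x=[3.9580] v=[-0.9253]
Step 14: x=[3.8630] v=[-0.9496]
Step 15: x=[3.7665] v=[-0.9649]
Step 16: x=[3.6694] v=[-0.9712]
Step 17: x=[3.5726] v=[-0.9683]
Step 18: x=[3.4770] v=[-0.9563]
Step 19: x=[3.3835] v=[-0.9353]
Step 20: x=[3.2930] v=[-0.9055]
Step 21: x=[3.2063] v=[-0.8672]
Step 22: x=[3.1242] v=[-0.8207]
Step 23: x=[3.0476] v=[-0.7665]
Step 24: x=[2.9771] v=[-0.7051]
Step 25: x=[2.9134] v=[-0.6371]
Step 26: x=[2.8571] v=[-0.5631]
Step 27: x=[2.8087] v=[-0.4838]
Step 28: x=[2.7687] v=[-0.3999]
Step 29: x=[2.7375] v=[-0.3123]
Step 30: x=[2.7153] v=[-0.2217]
Step 31: x=[2.7024] v=[-0.1290]
Step 32: x=[2.6989] v=[-0.0351]
Step 33: x=[2.7048] v=[0.0591]
First v>=0 after going negative at step 33, time=3.3000

Answer: 3.3000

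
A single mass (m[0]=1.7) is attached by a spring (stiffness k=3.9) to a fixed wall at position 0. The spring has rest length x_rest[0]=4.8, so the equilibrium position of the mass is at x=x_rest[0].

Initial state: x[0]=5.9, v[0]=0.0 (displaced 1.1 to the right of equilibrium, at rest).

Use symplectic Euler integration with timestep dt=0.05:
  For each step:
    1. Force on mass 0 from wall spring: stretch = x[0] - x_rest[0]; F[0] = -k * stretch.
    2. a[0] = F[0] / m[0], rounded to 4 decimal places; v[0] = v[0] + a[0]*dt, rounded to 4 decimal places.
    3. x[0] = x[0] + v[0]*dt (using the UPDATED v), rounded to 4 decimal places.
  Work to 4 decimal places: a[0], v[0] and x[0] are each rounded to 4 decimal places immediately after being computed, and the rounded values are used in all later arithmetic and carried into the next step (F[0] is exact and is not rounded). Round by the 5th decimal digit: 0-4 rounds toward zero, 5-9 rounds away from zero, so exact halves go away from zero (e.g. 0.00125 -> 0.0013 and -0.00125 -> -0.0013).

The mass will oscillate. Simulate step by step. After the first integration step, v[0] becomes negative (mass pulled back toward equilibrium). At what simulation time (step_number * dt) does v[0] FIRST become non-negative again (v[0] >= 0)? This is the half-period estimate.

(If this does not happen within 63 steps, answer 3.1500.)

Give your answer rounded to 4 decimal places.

Answer: 2.1000

Derivation:
Step 0: x=[5.9000] v=[0.0000]
Step 1: x=[5.8937] v=[-0.1262]
Step 2: x=[5.8811] v=[-0.2517]
Step 3: x=[5.8623] v=[-0.3757]
Step 4: x=[5.8374] v=[-0.4976]
Step 5: x=[5.8066] v=[-0.6166]
Step 6: x=[5.7700] v=[-0.7321]
Step 7: x=[5.7278] v=[-0.8434]
Step 8: x=[5.6803] v=[-0.9498]
Step 9: x=[5.6278] v=[-1.0508]
Step 10: x=[5.5705] v=[-1.1458]
Step 11: x=[5.5088] v=[-1.2342]
Step 12: x=[5.4430] v=[-1.3155]
Step 13: x=[5.3735] v=[-1.3893]
Step 14: x=[5.3007] v=[-1.4551]
Step 15: x=[5.2251] v=[-1.5125]
Step 16: x=[5.1470] v=[-1.5613]
Step 17: x=[5.0669] v=[-1.6011]
Step 18: x=[4.9853] v=[-1.6317]
Step 19: x=[4.9027] v=[-1.6530]
Step 20: x=[4.8195] v=[-1.6648]
Step 21: x=[4.7362] v=[-1.6670]
Step 22: x=[4.6532] v=[-1.6597]
Step 23: x=[4.5711] v=[-1.6429]
Step 24: x=[4.4903] v=[-1.6166]
Step 25: x=[4.4112] v=[-1.5811]
Step 26: x=[4.3344] v=[-1.5365]
Step 27: x=[4.2602] v=[-1.4831]
Step 28: x=[4.1891] v=[-1.4212]
Step 29: x=[4.1215] v=[-1.3511]
Step 30: x=[4.0578] v=[-1.2733]
Step 31: x=[3.9984] v=[-1.1882]
Step 32: x=[3.9436] v=[-1.0963]
Step 33: x=[3.8937] v=[-0.9981]
Step 34: x=[3.8490] v=[-0.8941]
Step 35: x=[3.8098] v=[-0.7850]
Step 36: x=[3.7762] v=[-0.6714]
Step 37: x=[3.7485] v=[-0.5540]
Step 38: x=[3.7268] v=[-0.4334]
Step 39: x=[3.7113] v=[-0.3103]
Step 40: x=[3.7020] v=[-0.1854]
Step 41: x=[3.6990] v=[-0.0595]
Step 42: x=[3.7023] v=[0.0668]
First v>=0 after going negative at step 42, time=2.1000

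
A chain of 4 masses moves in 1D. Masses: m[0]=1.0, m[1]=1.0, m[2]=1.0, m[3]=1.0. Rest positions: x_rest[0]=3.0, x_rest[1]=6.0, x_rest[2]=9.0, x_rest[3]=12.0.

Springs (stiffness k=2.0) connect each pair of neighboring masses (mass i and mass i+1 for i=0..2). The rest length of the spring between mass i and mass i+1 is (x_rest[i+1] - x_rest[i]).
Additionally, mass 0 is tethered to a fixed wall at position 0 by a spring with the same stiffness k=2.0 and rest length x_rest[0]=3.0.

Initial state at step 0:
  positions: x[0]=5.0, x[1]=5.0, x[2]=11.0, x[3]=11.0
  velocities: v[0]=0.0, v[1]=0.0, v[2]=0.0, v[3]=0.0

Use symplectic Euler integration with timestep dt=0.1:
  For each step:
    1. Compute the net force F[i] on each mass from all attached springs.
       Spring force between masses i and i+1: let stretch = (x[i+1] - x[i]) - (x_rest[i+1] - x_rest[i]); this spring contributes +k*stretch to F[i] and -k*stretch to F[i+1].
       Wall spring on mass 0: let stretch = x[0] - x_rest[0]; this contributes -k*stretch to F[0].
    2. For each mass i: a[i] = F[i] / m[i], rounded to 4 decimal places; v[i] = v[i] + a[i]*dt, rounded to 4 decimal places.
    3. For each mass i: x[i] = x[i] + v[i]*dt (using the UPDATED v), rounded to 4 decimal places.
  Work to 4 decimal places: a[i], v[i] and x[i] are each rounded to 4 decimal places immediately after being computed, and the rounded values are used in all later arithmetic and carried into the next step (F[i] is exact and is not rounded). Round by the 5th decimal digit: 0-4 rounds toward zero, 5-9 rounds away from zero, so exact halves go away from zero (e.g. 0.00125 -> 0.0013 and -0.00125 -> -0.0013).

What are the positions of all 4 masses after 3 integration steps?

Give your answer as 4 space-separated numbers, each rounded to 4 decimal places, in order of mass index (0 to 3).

Answer: 4.4316 5.6747 10.3214 11.3422

Derivation:
Step 0: x=[5.0000 5.0000 11.0000 11.0000] v=[0.0000 0.0000 0.0000 0.0000]
Step 1: x=[4.9000 5.1200 10.8800 11.0600] v=[-1.0000 1.2000 -1.2000 0.6000]
Step 2: x=[4.7064 5.3508 10.6484 11.1764] v=[-1.9360 2.3080 -2.3160 1.1640]
Step 3: x=[4.4316 5.6747 10.3214 11.3422] v=[-2.7484 3.2386 -3.2699 1.6584]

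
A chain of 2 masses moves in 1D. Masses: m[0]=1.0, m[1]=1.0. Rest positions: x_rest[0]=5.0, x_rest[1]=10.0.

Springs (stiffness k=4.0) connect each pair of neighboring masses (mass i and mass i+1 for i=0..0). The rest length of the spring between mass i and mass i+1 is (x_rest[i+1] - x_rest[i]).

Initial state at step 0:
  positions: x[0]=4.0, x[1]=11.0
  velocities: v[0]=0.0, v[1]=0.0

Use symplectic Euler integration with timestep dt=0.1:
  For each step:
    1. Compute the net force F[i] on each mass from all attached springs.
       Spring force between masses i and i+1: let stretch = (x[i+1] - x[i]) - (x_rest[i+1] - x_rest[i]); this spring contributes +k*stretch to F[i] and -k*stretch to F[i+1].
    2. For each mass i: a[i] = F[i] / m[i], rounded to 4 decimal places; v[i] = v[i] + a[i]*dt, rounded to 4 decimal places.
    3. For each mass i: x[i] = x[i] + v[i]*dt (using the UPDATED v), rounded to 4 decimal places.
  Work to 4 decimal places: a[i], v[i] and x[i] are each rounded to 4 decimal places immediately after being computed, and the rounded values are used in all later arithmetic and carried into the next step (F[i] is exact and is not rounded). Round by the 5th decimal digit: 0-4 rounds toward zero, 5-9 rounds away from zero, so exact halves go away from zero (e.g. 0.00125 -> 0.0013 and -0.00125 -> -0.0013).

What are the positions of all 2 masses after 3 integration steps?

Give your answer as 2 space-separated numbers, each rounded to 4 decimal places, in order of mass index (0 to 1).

Step 0: x=[4.0000 11.0000] v=[0.0000 0.0000]
Step 1: x=[4.0800 10.9200] v=[0.8000 -0.8000]
Step 2: x=[4.2336 10.7664] v=[1.5360 -1.5360]
Step 3: x=[4.4485 10.5515] v=[2.1491 -2.1491]

Answer: 4.4485 10.5515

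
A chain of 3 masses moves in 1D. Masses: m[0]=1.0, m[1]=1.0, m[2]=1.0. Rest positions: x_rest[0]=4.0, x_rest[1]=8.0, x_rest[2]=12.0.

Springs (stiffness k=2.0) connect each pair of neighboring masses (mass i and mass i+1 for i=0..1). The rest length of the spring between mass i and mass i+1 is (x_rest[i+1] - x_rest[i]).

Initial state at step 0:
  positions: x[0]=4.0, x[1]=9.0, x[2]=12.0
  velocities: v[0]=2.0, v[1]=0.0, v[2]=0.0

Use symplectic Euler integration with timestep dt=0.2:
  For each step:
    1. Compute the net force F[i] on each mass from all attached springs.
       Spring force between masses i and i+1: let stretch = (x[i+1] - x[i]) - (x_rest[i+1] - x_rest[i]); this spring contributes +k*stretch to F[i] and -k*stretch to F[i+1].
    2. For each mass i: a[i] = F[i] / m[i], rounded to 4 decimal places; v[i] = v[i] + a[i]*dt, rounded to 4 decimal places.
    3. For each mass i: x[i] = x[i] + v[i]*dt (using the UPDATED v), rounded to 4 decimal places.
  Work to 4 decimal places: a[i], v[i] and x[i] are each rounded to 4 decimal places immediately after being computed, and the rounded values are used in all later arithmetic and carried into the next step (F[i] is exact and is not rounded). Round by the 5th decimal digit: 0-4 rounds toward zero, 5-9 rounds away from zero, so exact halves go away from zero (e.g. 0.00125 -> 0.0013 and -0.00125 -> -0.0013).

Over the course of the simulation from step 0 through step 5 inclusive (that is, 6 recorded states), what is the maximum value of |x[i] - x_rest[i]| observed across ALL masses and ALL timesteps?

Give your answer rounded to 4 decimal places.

Answer: 2.1069

Derivation:
Step 0: x=[4.0000 9.0000 12.0000] v=[2.0000 0.0000 0.0000]
Step 1: x=[4.4800 8.8400 12.0800] v=[2.4000 -0.8000 0.4000]
Step 2: x=[4.9888 8.5904 12.2208] v=[2.5440 -1.2480 0.7040]
Step 3: x=[5.4657 8.3431 12.3912] v=[2.3846 -1.2365 0.8518]
Step 4: x=[5.8528 8.1895 12.5577] v=[1.9356 -0.7682 0.8326]
Step 5: x=[6.1069 8.1984 12.6948] v=[1.2703 0.0444 0.6853]
Max displacement = 2.1069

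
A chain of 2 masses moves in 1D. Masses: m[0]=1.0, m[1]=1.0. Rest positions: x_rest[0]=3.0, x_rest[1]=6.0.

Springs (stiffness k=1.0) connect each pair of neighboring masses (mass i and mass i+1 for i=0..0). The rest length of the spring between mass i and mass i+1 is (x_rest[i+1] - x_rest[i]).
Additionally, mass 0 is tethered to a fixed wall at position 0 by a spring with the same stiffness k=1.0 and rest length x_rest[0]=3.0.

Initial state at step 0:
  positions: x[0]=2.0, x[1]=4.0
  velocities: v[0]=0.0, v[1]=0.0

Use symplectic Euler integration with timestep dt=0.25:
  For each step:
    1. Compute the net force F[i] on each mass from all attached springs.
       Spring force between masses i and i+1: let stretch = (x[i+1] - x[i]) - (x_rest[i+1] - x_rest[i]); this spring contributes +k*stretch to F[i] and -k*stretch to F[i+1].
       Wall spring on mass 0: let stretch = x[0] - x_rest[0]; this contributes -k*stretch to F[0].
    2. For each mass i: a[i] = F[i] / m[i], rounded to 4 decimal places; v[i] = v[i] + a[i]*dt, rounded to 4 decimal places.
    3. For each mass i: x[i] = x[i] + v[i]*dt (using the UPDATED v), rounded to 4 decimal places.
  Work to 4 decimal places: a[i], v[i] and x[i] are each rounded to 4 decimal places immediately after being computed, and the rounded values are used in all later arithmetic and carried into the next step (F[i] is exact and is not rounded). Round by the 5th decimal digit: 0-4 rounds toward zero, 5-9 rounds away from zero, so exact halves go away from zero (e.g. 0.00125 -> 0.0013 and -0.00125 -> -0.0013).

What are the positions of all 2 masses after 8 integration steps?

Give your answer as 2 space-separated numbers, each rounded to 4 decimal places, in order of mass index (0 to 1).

Answer: 2.5370 5.6211

Derivation:
Step 0: x=[2.0000 4.0000] v=[0.0000 0.0000]
Step 1: x=[2.0000 4.0625] v=[0.0000 0.2500]
Step 2: x=[2.0039 4.1836] v=[0.0156 0.4844]
Step 3: x=[2.0188 4.3560] v=[0.0596 0.6895]
Step 4: x=[2.0536 4.5698] v=[0.1392 0.8552]
Step 5: x=[2.1173 4.8139] v=[0.2549 0.9762]
Step 6: x=[2.2172 5.0769] v=[0.3997 1.0521]
Step 7: x=[2.3573 5.3487] v=[0.5603 1.0872]
Step 8: x=[2.5370 5.6211] v=[0.7188 1.0894]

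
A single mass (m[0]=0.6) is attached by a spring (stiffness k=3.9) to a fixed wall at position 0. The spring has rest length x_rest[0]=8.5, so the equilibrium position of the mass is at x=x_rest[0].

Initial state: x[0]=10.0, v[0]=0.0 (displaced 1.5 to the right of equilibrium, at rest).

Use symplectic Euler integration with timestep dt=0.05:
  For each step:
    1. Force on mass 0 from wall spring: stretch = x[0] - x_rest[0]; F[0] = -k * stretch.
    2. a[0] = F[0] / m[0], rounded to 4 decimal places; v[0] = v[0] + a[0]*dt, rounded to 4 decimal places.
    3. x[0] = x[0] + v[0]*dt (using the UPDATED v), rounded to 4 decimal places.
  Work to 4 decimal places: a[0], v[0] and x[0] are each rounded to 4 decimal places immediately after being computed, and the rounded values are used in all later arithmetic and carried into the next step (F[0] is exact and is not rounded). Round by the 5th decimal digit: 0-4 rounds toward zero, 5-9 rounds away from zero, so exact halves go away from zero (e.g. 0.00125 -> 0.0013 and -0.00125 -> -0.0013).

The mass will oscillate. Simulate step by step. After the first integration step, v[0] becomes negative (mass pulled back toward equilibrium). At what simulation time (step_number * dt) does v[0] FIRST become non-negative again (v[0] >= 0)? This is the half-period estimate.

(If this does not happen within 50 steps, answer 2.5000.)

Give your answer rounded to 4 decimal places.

Step 0: x=[10.0000] v=[0.0000]
Step 1: x=[9.9756] v=[-0.4875]
Step 2: x=[9.9272] v=[-0.9671]
Step 3: x=[9.8557] v=[-1.4309]
Step 4: x=[9.7621] v=[-1.8715]
Step 5: x=[9.6480] v=[-2.2817]
Step 6: x=[9.5153] v=[-2.6548]
Step 7: x=[9.3661] v=[-2.9848]
Step 8: x=[9.2028] v=[-3.2663]
Step 9: x=[9.0281] v=[-3.4947]
Step 10: x=[8.8448] v=[-3.6663]
Step 11: x=[8.6559] v=[-3.7784]
Step 12: x=[8.4644] v=[-3.8291]
Step 13: x=[8.2735] v=[-3.8175]
Step 14: x=[8.0863] v=[-3.7439]
Step 15: x=[7.9058] v=[-3.6094]
Step 16: x=[7.7350] v=[-3.4163]
Step 17: x=[7.5766] v=[-3.1677]
Step 18: x=[7.4332] v=[-2.8676]
Step 19: x=[7.3072] v=[-2.5209]
Step 20: x=[7.2005] v=[-2.1332]
Step 21: x=[7.1150] v=[-1.7109]
Step 22: x=[7.0520] v=[-1.2608]
Step 23: x=[7.0125] v=[-0.7902]
Step 24: x=[6.9972] v=[-0.3068]
Step 25: x=[7.0063] v=[0.1816]
First v>=0 after going negative at step 25, time=1.2500

Answer: 1.2500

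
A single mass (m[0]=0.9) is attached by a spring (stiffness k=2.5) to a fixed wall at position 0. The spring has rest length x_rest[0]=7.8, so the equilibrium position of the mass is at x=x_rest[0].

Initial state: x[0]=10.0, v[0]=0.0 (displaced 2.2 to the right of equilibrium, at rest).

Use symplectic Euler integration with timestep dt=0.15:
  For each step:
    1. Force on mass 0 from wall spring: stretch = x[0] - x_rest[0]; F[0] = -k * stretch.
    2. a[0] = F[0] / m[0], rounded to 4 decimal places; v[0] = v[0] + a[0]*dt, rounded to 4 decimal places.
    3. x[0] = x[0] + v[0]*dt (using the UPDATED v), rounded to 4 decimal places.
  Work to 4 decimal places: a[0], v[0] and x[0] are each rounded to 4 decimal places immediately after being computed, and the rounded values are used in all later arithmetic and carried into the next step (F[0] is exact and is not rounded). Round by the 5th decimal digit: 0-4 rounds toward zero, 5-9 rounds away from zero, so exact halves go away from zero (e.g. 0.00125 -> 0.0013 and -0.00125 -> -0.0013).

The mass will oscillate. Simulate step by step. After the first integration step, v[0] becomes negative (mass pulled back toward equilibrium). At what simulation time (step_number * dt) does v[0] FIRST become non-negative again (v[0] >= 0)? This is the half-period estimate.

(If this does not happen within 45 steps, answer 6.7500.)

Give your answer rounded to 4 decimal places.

Answer: 1.9500

Derivation:
Step 0: x=[10.0000] v=[0.0000]
Step 1: x=[9.8625] v=[-0.9167]
Step 2: x=[9.5961] v=[-1.7761]
Step 3: x=[9.2174] v=[-2.5245]
Step 4: x=[8.7501] v=[-3.1151]
Step 5: x=[8.2235] v=[-3.5110]
Step 6: x=[7.6704] v=[-3.6875]
Step 7: x=[7.1254] v=[-3.6335]
Step 8: x=[6.6225] v=[-3.3524]
Step 9: x=[6.1932] v=[-2.8618]
Step 10: x=[5.8644] v=[-2.1923]
Step 11: x=[5.6565] v=[-1.3858]
Step 12: x=[5.5826] v=[-0.4927]
Step 13: x=[5.6473] v=[0.4312]
First v>=0 after going negative at step 13, time=1.9500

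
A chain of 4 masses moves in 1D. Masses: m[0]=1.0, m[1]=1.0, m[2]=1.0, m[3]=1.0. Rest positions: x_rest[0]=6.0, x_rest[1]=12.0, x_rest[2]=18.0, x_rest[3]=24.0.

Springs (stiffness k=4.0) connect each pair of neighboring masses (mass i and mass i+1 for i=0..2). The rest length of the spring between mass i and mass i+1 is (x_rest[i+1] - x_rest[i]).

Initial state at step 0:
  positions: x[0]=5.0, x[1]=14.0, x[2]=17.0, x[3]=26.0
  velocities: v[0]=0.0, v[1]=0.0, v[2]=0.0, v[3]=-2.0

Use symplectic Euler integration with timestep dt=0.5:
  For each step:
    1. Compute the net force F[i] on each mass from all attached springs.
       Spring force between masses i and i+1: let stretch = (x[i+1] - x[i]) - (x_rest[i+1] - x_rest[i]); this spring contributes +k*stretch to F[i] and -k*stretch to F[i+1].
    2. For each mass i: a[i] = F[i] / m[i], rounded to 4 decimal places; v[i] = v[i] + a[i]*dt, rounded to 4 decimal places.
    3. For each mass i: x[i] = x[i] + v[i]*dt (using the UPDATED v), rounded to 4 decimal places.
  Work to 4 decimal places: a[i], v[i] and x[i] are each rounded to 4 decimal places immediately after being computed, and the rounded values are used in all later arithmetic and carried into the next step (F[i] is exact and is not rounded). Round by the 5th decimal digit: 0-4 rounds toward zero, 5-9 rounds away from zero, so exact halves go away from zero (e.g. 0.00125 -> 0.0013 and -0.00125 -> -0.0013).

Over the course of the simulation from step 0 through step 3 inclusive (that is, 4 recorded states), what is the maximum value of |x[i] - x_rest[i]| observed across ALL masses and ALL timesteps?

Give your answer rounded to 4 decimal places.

Step 0: x=[5.0000 14.0000 17.0000 26.0000] v=[0.0000 0.0000 0.0000 -2.0000]
Step 1: x=[8.0000 8.0000 23.0000 22.0000] v=[6.0000 -12.0000 12.0000 -8.0000]
Step 2: x=[5.0000 17.0000 13.0000 25.0000] v=[-6.0000 18.0000 -20.0000 6.0000]
Step 3: x=[8.0000 10.0000 19.0000 22.0000] v=[6.0000 -14.0000 12.0000 -6.0000]
Max displacement = 5.0000

Answer: 5.0000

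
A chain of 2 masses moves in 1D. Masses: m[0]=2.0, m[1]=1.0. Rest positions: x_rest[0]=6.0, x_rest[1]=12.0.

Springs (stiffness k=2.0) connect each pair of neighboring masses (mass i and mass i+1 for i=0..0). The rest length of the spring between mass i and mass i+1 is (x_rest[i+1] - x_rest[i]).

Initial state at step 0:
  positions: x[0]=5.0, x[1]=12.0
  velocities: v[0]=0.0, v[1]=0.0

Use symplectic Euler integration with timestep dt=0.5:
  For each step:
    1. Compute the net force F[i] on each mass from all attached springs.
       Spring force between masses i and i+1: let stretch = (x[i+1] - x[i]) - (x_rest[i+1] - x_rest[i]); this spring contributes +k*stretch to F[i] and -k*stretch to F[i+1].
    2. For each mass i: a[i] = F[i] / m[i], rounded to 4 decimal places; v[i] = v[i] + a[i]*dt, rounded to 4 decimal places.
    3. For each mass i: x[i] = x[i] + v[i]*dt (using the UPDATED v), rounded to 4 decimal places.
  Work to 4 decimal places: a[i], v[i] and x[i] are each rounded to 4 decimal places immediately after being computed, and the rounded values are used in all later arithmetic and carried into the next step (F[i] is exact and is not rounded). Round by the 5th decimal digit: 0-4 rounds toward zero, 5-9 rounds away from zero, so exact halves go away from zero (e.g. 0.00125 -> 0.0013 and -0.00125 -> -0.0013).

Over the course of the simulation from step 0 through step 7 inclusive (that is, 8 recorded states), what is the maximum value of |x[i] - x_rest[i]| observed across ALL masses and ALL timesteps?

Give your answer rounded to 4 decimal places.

Answer: 1.4062

Derivation:
Step 0: x=[5.0000 12.0000] v=[0.0000 0.0000]
Step 1: x=[5.2500 11.5000] v=[0.5000 -1.0000]
Step 2: x=[5.5625 10.8750] v=[0.6250 -1.2500]
Step 3: x=[5.7032 10.5938] v=[0.2813 -0.5625]
Step 4: x=[5.5665 10.8673] v=[-0.2734 0.5469]
Step 5: x=[5.2550 11.4904] v=[-0.6230 1.2461]
Step 6: x=[5.0024 11.9958] v=[-0.5053 1.0107]
Step 7: x=[4.9981 12.0045] v=[-0.0086 0.0173]
Max displacement = 1.4062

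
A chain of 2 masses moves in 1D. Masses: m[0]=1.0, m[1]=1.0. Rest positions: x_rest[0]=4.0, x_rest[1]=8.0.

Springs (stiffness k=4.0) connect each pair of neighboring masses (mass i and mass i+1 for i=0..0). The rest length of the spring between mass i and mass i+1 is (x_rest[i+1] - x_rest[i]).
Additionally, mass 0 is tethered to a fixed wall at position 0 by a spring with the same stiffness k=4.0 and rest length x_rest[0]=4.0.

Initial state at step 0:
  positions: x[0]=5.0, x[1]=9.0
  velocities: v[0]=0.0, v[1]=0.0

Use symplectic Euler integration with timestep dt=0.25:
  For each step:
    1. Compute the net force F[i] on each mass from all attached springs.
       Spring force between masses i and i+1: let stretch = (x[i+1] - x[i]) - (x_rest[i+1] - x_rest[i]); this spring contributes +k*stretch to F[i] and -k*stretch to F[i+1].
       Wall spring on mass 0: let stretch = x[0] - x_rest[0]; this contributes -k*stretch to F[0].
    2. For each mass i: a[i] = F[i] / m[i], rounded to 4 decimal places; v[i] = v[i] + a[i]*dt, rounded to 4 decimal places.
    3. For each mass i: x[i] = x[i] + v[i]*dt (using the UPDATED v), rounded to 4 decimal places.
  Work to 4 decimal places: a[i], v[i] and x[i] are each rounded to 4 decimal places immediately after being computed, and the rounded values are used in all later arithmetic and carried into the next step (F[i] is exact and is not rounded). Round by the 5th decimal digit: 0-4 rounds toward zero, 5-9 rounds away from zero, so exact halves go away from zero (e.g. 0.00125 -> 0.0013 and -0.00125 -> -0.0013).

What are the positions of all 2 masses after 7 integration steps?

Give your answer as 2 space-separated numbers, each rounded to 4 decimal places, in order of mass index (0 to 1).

Step 0: x=[5.0000 9.0000] v=[0.0000 0.0000]
Step 1: x=[4.7500 9.0000] v=[-1.0000 0.0000]
Step 2: x=[4.3750 8.9375] v=[-1.5000 -0.2500]
Step 3: x=[4.0469 8.7344] v=[-1.3125 -0.8125]
Step 4: x=[3.8789 8.3594] v=[-0.6719 -1.5000]
Step 5: x=[3.8613 7.8643] v=[-0.0703 -1.9805]
Step 6: x=[3.8792 7.3684] v=[0.0714 -1.9835]
Step 7: x=[3.7996 7.0002] v=[-0.3186 -1.4727]

Answer: 3.7996 7.0002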